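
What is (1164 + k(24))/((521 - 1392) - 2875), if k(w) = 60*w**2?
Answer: -17862/1873 ≈ -9.5366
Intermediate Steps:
(1164 + k(24))/((521 - 1392) - 2875) = (1164 + 60*24**2)/((521 - 1392) - 2875) = (1164 + 60*576)/(-871 - 2875) = (1164 + 34560)/(-3746) = 35724*(-1/3746) = -17862/1873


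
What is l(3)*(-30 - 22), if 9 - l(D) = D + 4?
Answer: -104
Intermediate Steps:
l(D) = 5 - D (l(D) = 9 - (D + 4) = 9 - (4 + D) = 9 + (-4 - D) = 5 - D)
l(3)*(-30 - 22) = (5 - 1*3)*(-30 - 22) = (5 - 3)*(-52) = 2*(-52) = -104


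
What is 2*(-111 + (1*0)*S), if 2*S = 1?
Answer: -222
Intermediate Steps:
S = ½ (S = (½)*1 = ½ ≈ 0.50000)
2*(-111 + (1*0)*S) = 2*(-111 + (1*0)*(½)) = 2*(-111 + 0*(½)) = 2*(-111 + 0) = 2*(-111) = -222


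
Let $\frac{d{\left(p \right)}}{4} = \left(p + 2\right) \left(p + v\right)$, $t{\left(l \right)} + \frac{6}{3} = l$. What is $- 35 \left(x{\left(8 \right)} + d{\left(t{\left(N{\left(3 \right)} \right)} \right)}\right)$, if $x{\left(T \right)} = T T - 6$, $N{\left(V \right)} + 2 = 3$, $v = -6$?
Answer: $-1050$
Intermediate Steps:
$N{\left(V \right)} = 1$ ($N{\left(V \right)} = -2 + 3 = 1$)
$t{\left(l \right)} = -2 + l$
$d{\left(p \right)} = 4 \left(-6 + p\right) \left(2 + p\right)$ ($d{\left(p \right)} = 4 \left(p + 2\right) \left(p - 6\right) = 4 \left(2 + p\right) \left(-6 + p\right) = 4 \left(-6 + p\right) \left(2 + p\right)$)
$x{\left(T \right)} = -6 + T^{2}$ ($x{\left(T \right)} = T^{2} - 6 = -6 + T^{2}$)
$- 35 \left(x{\left(8 \right)} + d{\left(t{\left(N{\left(3 \right)} \right)} \right)}\right) = - 35 \left(\left(-6 + 8^{2}\right) - \left(48 - 4 \left(-2 + 1\right)^{2} + 16 \left(-2 + 1\right)\right)\right) = - 35 \left(\left(-6 + 64\right) - \left(32 - 4\right)\right) = - 35 \left(58 + \left(-48 + 16 + 4 \cdot 1\right)\right) = - 35 \left(58 + \left(-48 + 16 + 4\right)\right) = - 35 \left(58 - 28\right) = \left(-35\right) 30 = -1050$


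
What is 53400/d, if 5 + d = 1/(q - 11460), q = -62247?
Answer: -491994225/46067 ≈ -10680.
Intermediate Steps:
d = -368536/73707 (d = -5 + 1/(-62247 - 11460) = -5 + 1/(-73707) = -5 - 1/73707 = -368536/73707 ≈ -5.0000)
53400/d = 53400/(-368536/73707) = 53400*(-73707/368536) = -491994225/46067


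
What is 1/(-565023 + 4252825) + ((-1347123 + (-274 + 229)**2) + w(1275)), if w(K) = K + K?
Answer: -4951051199495/3687802 ≈ -1.3425e+6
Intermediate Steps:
w(K) = 2*K
1/(-565023 + 4252825) + ((-1347123 + (-274 + 229)**2) + w(1275)) = 1/(-565023 + 4252825) + ((-1347123 + (-274 + 229)**2) + 2*1275) = 1/3687802 + ((-1347123 + (-45)**2) + 2550) = 1/3687802 + ((-1347123 + 2025) + 2550) = 1/3687802 + (-1345098 + 2550) = 1/3687802 - 1342548 = -4951051199495/3687802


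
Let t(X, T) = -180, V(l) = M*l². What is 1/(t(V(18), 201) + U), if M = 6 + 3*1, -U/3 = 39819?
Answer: -1/119637 ≈ -8.3586e-6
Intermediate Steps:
U = -119457 (U = -3*39819 = -119457)
M = 9 (M = 6 + 3 = 9)
V(l) = 9*l²
1/(t(V(18), 201) + U) = 1/(-180 - 119457) = 1/(-119637) = -1/119637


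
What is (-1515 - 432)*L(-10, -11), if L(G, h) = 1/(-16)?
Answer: 1947/16 ≈ 121.69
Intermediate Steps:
L(G, h) = -1/16
(-1515 - 432)*L(-10, -11) = (-1515 - 432)*(-1/16) = -1947*(-1/16) = 1947/16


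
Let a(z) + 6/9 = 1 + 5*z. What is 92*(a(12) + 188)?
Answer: 68540/3 ≈ 22847.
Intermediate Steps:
a(z) = ⅓ + 5*z (a(z) = -⅔ + (1 + 5*z) = ⅓ + 5*z)
92*(a(12) + 188) = 92*((⅓ + 5*12) + 188) = 92*((⅓ + 60) + 188) = 92*(181/3 + 188) = 92*(745/3) = 68540/3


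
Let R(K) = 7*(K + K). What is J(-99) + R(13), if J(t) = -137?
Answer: 45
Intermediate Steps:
R(K) = 14*K (R(K) = 7*(2*K) = 14*K)
J(-99) + R(13) = -137 + 14*13 = -137 + 182 = 45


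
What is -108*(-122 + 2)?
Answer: 12960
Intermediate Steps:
-108*(-122 + 2) = -108*(-120) = 12960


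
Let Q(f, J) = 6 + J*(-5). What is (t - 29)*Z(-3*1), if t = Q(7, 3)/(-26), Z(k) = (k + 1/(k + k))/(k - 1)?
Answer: -14155/624 ≈ -22.684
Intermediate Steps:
Q(f, J) = 6 - 5*J
Z(k) = (k + 1/(2*k))/(-1 + k)
t = 9/26 (t = (6 - 5*3)/(-26) = (6 - 15)*(-1/26) = -9*(-1/26) = 9/26 ≈ 0.34615)
(t - 29)*Z(-3*1) = (9/26 - 29)*((½ + (-3*1)²)/(((-3*1))*(-1 - 3*1))) = -745*(½ + (-3)²)/(26*(-3)*(-1 - 3)) = -(-745)*(½ + 9)/(78*(-4)) = -(-745)*(-1)*19/(78*4*2) = -745/26*19/24 = -14155/624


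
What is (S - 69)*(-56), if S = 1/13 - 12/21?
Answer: 50592/13 ≈ 3891.7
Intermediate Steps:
S = -45/91 (S = 1*(1/13) - 12*1/21 = 1/13 - 4/7 = -45/91 ≈ -0.49451)
(S - 69)*(-56) = (-45/91 - 69)*(-56) = -6324/91*(-56) = 50592/13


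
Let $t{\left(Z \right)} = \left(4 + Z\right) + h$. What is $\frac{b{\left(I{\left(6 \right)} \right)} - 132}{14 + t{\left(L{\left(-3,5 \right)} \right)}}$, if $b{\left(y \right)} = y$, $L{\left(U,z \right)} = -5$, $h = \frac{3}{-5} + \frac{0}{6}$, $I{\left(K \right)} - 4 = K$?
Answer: $- \frac{305}{31} \approx -9.8387$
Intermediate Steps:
$I{\left(K \right)} = 4 + K$
$h = - \frac{3}{5}$ ($h = 3 \left(- \frac{1}{5}\right) + 0 \cdot \frac{1}{6} = - \frac{3}{5} + 0 = - \frac{3}{5} \approx -0.6$)
$t{\left(Z \right)} = \frac{17}{5} + Z$ ($t{\left(Z \right)} = \left(4 + Z\right) - \frac{3}{5} = \frac{17}{5} + Z$)
$\frac{b{\left(I{\left(6 \right)} \right)} - 132}{14 + t{\left(L{\left(-3,5 \right)} \right)}} = \frac{\left(4 + 6\right) - 132}{14 + \left(\frac{17}{5} - 5\right)} = \frac{10 - 132}{14 - \frac{8}{5}} = - \frac{122}{\frac{62}{5}} = \left(-122\right) \frac{5}{62} = - \frac{305}{31}$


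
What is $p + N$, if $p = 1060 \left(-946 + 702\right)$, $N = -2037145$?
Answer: $-2295785$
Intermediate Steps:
$p = -258640$ ($p = 1060 \left(-244\right) = -258640$)
$p + N = -258640 - 2037145 = -2295785$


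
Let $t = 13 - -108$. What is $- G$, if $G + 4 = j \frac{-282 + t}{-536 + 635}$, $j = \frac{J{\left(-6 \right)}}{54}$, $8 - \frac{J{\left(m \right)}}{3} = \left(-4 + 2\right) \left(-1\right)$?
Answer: $\frac{1349}{297} \approx 4.5421$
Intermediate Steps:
$J{\left(m \right)} = 18$ ($J{\left(m \right)} = 24 - 3 \left(-4 + 2\right) \left(-1\right) = 24 - 3 \left(\left(-2\right) \left(-1\right)\right) = 24 - 6 = 18$)
$t = 121$ ($t = 13 + 108 = 121$)
$j = \frac{1}{3}$ ($j = \frac{18}{54} = 18 \cdot \frac{1}{54} = \frac{1}{3} \approx 0.33333$)
$G = - \frac{1349}{297}$ ($G = -4 + \frac{\left(-282 + 121\right) \frac{1}{-536 + 635}}{3} = -4 + \frac{\left(-161\right) \frac{1}{99}}{3} = -4 + \frac{1}{3} \left(- \frac{161}{99}\right) = -4 - \frac{161}{297} = - \frac{1349}{297} \approx -4.5421$)
$- G = \left(-1\right) \left(- \frac{1349}{297}\right) = \frac{1349}{297}$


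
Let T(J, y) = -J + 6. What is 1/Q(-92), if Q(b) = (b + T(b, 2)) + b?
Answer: -1/86 ≈ -0.011628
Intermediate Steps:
T(J, y) = 6 - J
Q(b) = 6 + b (Q(b) = (b + (6 - b)) + b = 6 + b)
1/Q(-92) = 1/(6 - 92) = 1/(-86) = -1/86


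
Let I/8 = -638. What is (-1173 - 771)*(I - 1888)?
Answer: 13592448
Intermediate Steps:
I = -5104 (I = 8*(-638) = -5104)
(-1173 - 771)*(I - 1888) = (-1173 - 771)*(-5104 - 1888) = -1944*(-6992) = 13592448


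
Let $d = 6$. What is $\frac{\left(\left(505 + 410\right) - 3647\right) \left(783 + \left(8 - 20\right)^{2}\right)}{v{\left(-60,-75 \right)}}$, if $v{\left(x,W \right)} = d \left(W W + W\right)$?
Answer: $- \frac{70349}{925} \approx -76.053$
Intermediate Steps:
$v{\left(x,W \right)} = 6 W + 6 W^{2}$ ($v{\left(x,W \right)} = 6 \left(W W + W\right) = 6 \left(W^{2} + W\right) = 6 \left(W + W^{2}\right) = 6 W + 6 W^{2}$)
$\frac{\left(\left(505 + 410\right) - 3647\right) \left(783 + \left(8 - 20\right)^{2}\right)}{v{\left(-60,-75 \right)}} = \frac{\left(\left(505 + 410\right) - 3647\right) \left(783 + \left(8 - 20\right)^{2}\right)}{6 \left(-75\right) \left(1 - 75\right)} = \frac{\left(915 - 3647\right) \left(783 + \left(-12\right)^{2}\right)}{6 \left(-75\right) \left(-74\right)} = \frac{\left(-2732\right) \left(783 + 144\right)}{33300} = \left(-2732\right) 927 \cdot \frac{1}{33300} = \left(-2532564\right) \frac{1}{33300} = - \frac{70349}{925}$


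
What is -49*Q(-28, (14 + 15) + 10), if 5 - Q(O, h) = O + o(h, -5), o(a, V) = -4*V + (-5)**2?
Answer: 588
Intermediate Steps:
o(a, V) = 25 - 4*V (o(a, V) = -4*V + 25 = 25 - 4*V)
Q(O, h) = -40 - O (Q(O, h) = 5 - (O + (25 - 4*(-5))) = 5 - (O + (25 + 20)) = 5 - (O + 45) = 5 - (45 + O) = 5 + (-45 - O) = -40 - O)
-49*Q(-28, (14 + 15) + 10) = -49*(-40 - 1*(-28)) = -49*(-40 + 28) = -49*(-12) = 588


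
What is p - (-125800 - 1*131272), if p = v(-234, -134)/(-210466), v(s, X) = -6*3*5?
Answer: 27052457821/105233 ≈ 2.5707e+5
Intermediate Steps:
v(s, X) = -90 (v(s, X) = -18*5 = -90)
p = 45/105233 (p = -90/(-210466) = -90*(-1/210466) = 45/105233 ≈ 0.00042762)
p - (-125800 - 1*131272) = 45/105233 - (-125800 - 1*131272) = 45/105233 - (-125800 - 131272) = 45/105233 - 1*(-257072) = 45/105233 + 257072 = 27052457821/105233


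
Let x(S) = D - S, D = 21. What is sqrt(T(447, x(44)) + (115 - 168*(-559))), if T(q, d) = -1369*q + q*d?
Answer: I*sqrt(528197) ≈ 726.77*I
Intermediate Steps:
x(S) = 21 - S
T(q, d) = -1369*q + d*q
sqrt(T(447, x(44)) + (115 - 168*(-559))) = sqrt(447*(-1369 + (21 - 1*44)) + (115 - 168*(-559))) = sqrt(447*(-1369 + (21 - 44)) + (115 + 93912)) = sqrt(447*(-1369 - 23) + 94027) = sqrt(447*(-1392) + 94027) = sqrt(-622224 + 94027) = sqrt(-528197) = I*sqrt(528197)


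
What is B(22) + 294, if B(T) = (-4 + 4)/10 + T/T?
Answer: 295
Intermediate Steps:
B(T) = 1 (B(T) = 0*(1/10) + 1 = 0 + 1 = 1)
B(22) + 294 = 1 + 294 = 295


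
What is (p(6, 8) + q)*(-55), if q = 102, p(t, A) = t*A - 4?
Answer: -8030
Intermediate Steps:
p(t, A) = -4 + A*t (p(t, A) = A*t - 4 = -4 + A*t)
(p(6, 8) + q)*(-55) = ((-4 + 8*6) + 102)*(-55) = ((-4 + 48) + 102)*(-55) = (44 + 102)*(-55) = 146*(-55) = -8030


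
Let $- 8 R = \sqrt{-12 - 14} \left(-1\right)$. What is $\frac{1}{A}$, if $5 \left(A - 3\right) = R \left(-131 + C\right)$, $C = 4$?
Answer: $\frac{2400}{216877} + \frac{2540 i \sqrt{26}}{216877} \approx 0.011066 + 0.059718 i$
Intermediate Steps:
$R = \frac{i \sqrt{26}}{8}$ ($R = - \frac{\sqrt{-12 - 14} \left(-1\right)}{8} = - \frac{\sqrt{-26} \left(-1\right)}{8} = - \frac{i \sqrt{26} \left(-1\right)}{8} = - \frac{\left(-1\right) i \sqrt{26}}{8} = \frac{i \sqrt{26}}{8} \approx 0.63738 i$)
$A = 3 - \frac{127 i \sqrt{26}}{40}$ ($A = 3 + \frac{\frac{i \sqrt{26}}{8} \left(-131 + 4\right)}{5} = 3 + \frac{\frac{i \sqrt{26}}{8} \left(-127\right)}{5} = 3 + \frac{\left(- \frac{127}{8}\right) i \sqrt{26}}{5} = 3 - \frac{127 i \sqrt{26}}{40} \approx 3.0 - 16.189 i$)
$\frac{1}{A} = \frac{1}{3 - \frac{127 i \sqrt{26}}{40}}$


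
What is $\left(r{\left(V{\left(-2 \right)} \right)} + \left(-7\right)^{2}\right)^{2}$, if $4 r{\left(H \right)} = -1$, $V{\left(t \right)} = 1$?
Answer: $\frac{38025}{16} \approx 2376.6$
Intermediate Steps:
$r{\left(H \right)} = - \frac{1}{4}$ ($r{\left(H \right)} = \frac{1}{4} \left(-1\right) = - \frac{1}{4}$)
$\left(r{\left(V{\left(-2 \right)} \right)} + \left(-7\right)^{2}\right)^{2} = \left(- \frac{1}{4} + \left(-7\right)^{2}\right)^{2} = \left(- \frac{1}{4} + 49\right)^{2} = \left(\frac{195}{4}\right)^{2} = \frac{38025}{16}$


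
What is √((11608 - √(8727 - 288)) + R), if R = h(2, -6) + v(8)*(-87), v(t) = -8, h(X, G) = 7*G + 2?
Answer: √(12264 - √8439) ≈ 110.33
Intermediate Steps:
h(X, G) = 2 + 7*G
R = 656 (R = (2 + 7*(-6)) - 8*(-87) = (2 - 42) + 696 = -40 + 696 = 656)
√((11608 - √(8727 - 288)) + R) = √((11608 - √(8727 - 288)) + 656) = √((11608 - √8439) + 656) = √(12264 - √8439)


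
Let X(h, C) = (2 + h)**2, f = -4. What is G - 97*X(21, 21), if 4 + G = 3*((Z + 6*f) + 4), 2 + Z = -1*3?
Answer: -51392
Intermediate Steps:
Z = -5 (Z = -2 - 1*3 = -2 - 3 = -5)
G = -79 (G = -4 + 3*((-5 + 6*(-4)) + 4) = -4 + 3*((-5 - 24) + 4) = -4 + 3*(-29 + 4) = -4 + 3*(-25) = -4 - 75 = -79)
G - 97*X(21, 21) = -79 - 97*(2 + 21)**2 = -79 - 97*23**2 = -79 - 97*529 = -79 - 51313 = -51392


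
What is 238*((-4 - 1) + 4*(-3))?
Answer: -4046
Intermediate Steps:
238*((-4 - 1) + 4*(-3)) = 238*(-5 - 12) = 238*(-17) = -4046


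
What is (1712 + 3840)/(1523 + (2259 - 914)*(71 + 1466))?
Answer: 1388/517197 ≈ 0.0026837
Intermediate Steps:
(1712 + 3840)/(1523 + (2259 - 914)*(71 + 1466)) = 5552/(1523 + 1345*1537) = 5552/(1523 + 2067265) = 5552/2068788 = 5552*(1/2068788) = 1388/517197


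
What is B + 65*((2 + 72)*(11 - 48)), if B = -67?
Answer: -178037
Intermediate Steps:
B + 65*((2 + 72)*(11 - 48)) = -67 + 65*((2 + 72)*(11 - 48)) = -67 + 65*(74*(-37)) = -67 + 65*(-2738) = -67 - 177970 = -178037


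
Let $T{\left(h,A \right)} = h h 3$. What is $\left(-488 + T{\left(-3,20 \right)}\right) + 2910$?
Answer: $2449$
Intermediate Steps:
$T{\left(h,A \right)} = 3 h^{2}$ ($T{\left(h,A \right)} = h^{2} \cdot 3 = 3 h^{2}$)
$\left(-488 + T{\left(-3,20 \right)}\right) + 2910 = \left(-488 + 3 \left(-3\right)^{2}\right) + 2910 = \left(-488 + 3 \cdot 9\right) + 2910 = \left(-488 + 27\right) + 2910 = -461 + 2910 = 2449$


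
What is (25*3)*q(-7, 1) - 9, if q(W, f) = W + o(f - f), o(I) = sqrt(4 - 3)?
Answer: -459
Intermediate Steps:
o(I) = 1 (o(I) = sqrt(1) = 1)
q(W, f) = 1 + W (q(W, f) = W + 1 = 1 + W)
(25*3)*q(-7, 1) - 9 = (25*3)*(1 - 7) - 9 = 75*(-6) - 9 = -450 - 9 = -459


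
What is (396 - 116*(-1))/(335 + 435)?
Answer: 256/385 ≈ 0.66494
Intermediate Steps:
(396 - 116*(-1))/(335 + 435) = (396 + 116)/770 = 512*(1/770) = 256/385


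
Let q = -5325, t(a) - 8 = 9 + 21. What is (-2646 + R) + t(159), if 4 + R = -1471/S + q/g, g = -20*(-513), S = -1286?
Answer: -1148514127/439812 ≈ -2611.4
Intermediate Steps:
t(a) = 38 (t(a) = 8 + (9 + 21) = 8 + 30 = 38)
g = 10260
R = -1484431/439812 (R = -4 + (-1471/(-1286) - 5325/10260) = -4 + (-1471*(-1/1286) - 5325*1/10260) = -4 + (1471/1286 - 355/684) = -4 + 274817/439812 = -1484431/439812 ≈ -3.3751)
(-2646 + R) + t(159) = (-2646 - 1484431/439812) + 38 = -1165226983/439812 + 38 = -1148514127/439812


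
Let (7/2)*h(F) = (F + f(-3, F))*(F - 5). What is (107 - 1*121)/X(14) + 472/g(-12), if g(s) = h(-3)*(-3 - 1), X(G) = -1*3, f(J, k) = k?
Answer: -63/16 ≈ -3.9375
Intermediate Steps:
h(F) = 4*F*(-5 + F)/7 (h(F) = 2*((F + F)*(F - 5))/7 = 2*((2*F)*(-5 + F))/7 = 2*(2*F*(-5 + F))/7 = 4*F*(-5 + F)/7)
X(G) = -3
g(s) = -384/7 (g(s) = ((4/7)*(-3)*(-5 - 3))*(-3 - 1) = ((4/7)*(-3)*(-8))*(-4) = (96/7)*(-4) = -384/7)
(107 - 1*121)/X(14) + 472/g(-12) = (107 - 1*121)/(-3) + 472/(-384/7) = (107 - 121)*(-1/3) + 472*(-7/384) = -14*(-1/3) - 413/48 = 14/3 - 413/48 = -63/16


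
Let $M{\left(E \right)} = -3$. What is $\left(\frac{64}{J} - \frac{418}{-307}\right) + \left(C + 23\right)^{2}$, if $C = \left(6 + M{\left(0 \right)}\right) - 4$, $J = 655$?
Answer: $\frac{97618578}{201085} \approx 485.46$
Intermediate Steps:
$C = -1$ ($C = \left(6 - 3\right) - 4 = 3 - 4 = -1$)
$\left(\frac{64}{J} - \frac{418}{-307}\right) + \left(C + 23\right)^{2} = \left(\frac{64}{655} - \frac{418}{-307}\right) + \left(-1 + 23\right)^{2} = \left(64 \cdot \frac{1}{655} - - \frac{418}{307}\right) + 22^{2} = \left(\frac{64}{655} + \frac{418}{307}\right) + 484 = \frac{293438}{201085} + 484 = \frac{97618578}{201085}$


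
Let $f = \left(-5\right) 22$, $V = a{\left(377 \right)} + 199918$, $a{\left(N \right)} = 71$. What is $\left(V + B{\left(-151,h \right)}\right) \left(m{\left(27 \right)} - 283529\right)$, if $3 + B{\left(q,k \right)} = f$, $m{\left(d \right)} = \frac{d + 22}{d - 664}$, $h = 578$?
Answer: $- \frac{736718551128}{13} \approx -5.6671 \cdot 10^{10}$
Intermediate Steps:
$V = 199989$ ($V = 71 + 199918 = 199989$)
$m{\left(d \right)} = \frac{22 + d}{-664 + d}$
$f = -110$
$B{\left(q,k \right)} = -113$ ($B{\left(q,k \right)} = -3 - 110 = -113$)
$\left(V + B{\left(-151,h \right)}\right) \left(m{\left(27 \right)} - 283529\right) = \left(199989 - 113\right) \left(\frac{22 + 27}{-664 + 27} - 283529\right) = 199876 \left(\frac{1}{-637} \cdot 49 - 283529\right) = 199876 \left(\left(- \frac{1}{637}\right) 49 - 283529\right) = 199876 \left(- \frac{1}{13} - 283529\right) = 199876 \left(- \frac{3685878}{13}\right) = - \frac{736718551128}{13}$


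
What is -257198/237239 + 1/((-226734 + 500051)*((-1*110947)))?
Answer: -7799195301217641/7193964548749561 ≈ -1.0841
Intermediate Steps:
-257198/237239 + 1/((-226734 + 500051)*((-1*110947))) = -257198*1/237239 + 1/(273317*(-110947)) = -257198/237239 + (1/273317)*(-1/110947) = -257198/237239 - 1/30323701199 = -7799195301217641/7193964548749561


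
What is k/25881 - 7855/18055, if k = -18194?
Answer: -106357585/93456291 ≈ -1.1380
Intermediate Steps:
k/25881 - 7855/18055 = -18194/25881 - 7855/18055 = -18194*1/25881 - 7855*1/18055 = -18194/25881 - 1571/3611 = -106357585/93456291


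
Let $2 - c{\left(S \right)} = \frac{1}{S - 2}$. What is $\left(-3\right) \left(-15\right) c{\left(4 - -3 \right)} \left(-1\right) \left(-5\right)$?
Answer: $405$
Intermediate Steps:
$c{\left(S \right)} = 2 - \frac{1}{-2 + S}$ ($c{\left(S \right)} = 2 - \frac{1}{S - 2} = 2 - \frac{1}{-2 + S}$)
$\left(-3\right) \left(-15\right) c{\left(4 - -3 \right)} \left(-1\right) \left(-5\right) = \left(-3\right) \left(-15\right) \frac{-5 + 2 \left(4 - -3\right)}{-2 + \left(4 - -3\right)} \left(-1\right) \left(-5\right) = 45 \frac{-5 + 2 \left(4 + 3\right)}{-2 + \left(4 + 3\right)} \left(-1\right) \left(-5\right) = 45 \frac{-5 + 2 \cdot 7}{-2 + 7} \left(-1\right) \left(-5\right) = 45 \frac{-5 + 14}{5} \left(-1\right) \left(-5\right) = 45 \cdot \frac{1}{5} \cdot 9 \left(-1\right) \left(-5\right) = 45 \cdot \frac{9}{5} \left(-1\right) \left(-5\right) = 45 \left(\left(- \frac{9}{5}\right) \left(-5\right)\right) = 45 \cdot 9 = 405$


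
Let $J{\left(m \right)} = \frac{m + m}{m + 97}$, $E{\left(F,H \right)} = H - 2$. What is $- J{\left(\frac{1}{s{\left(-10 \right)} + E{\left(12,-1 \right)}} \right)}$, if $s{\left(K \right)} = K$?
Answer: $\frac{1}{630} \approx 0.0015873$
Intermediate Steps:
$E{\left(F,H \right)} = -2 + H$
$J{\left(m \right)} = \frac{2 m}{97 + m}$
$- J{\left(\frac{1}{s{\left(-10 \right)} + E{\left(12,-1 \right)}} \right)} = - \frac{2}{\left(-10 - 3\right) \left(97 + \frac{1}{-10 - 3}\right)} = - \frac{2}{\left(-13\right) \left(97 + \frac{1}{-13}\right)} = - \frac{2 \left(-1\right)}{13 \left(97 - \frac{1}{13}\right)} = - \frac{2 \left(-1\right)}{13 \cdot \frac{1260}{13}} = - \frac{2 \left(-1\right) 13}{13 \cdot 1260} = \left(-1\right) \left(- \frac{1}{630}\right) = \frac{1}{630}$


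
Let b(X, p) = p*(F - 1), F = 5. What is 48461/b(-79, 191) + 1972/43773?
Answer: 2122789961/33442572 ≈ 63.476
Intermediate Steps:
b(X, p) = 4*p (b(X, p) = p*(5 - 1) = p*4 = 4*p)
48461/b(-79, 191) + 1972/43773 = 48461/((4*191)) + 1972/43773 = 48461/764 + 1972*(1/43773) = 48461*(1/764) + 1972/43773 = 48461/764 + 1972/43773 = 2122789961/33442572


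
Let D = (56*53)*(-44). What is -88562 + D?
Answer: -219154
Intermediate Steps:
D = -130592 (D = 2968*(-44) = -130592)
-88562 + D = -88562 - 130592 = -219154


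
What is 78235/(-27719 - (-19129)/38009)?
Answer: -2973634115/1053552342 ≈ -2.8225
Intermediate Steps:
78235/(-27719 - (-19129)/38009) = 78235/(-27719 - 1*(-19129/38009)) = 78235/(-27719 + 19129/38009) = 78235/(-1053552342/38009) = 78235*(-38009/1053552342) = -2973634115/1053552342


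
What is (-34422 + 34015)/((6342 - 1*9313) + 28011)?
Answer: -407/25040 ≈ -0.016254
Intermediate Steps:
(-34422 + 34015)/((6342 - 1*9313) + 28011) = -407/((6342 - 9313) + 28011) = -407/(-2971 + 28011) = -407/25040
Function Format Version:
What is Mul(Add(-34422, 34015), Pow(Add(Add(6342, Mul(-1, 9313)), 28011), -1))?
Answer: Rational(-407, 25040) ≈ -0.016254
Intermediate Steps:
Mul(Add(-34422, 34015), Pow(Add(Add(6342, Mul(-1, 9313)), 28011), -1)) = Mul(-407, Pow(Add(Add(6342, -9313), 28011), -1)) = Mul(-407, Pow(Add(-2971, 28011), -1)) = Mul(-407, Pow(25040, -1)) = Mul(-407, Rational(1, 25040)) = Rational(-407, 25040)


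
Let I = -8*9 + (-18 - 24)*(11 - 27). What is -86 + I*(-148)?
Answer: -88886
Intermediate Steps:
I = 600 (I = -72 - 42*(-16) = -72 + 672 = 600)
-86 + I*(-148) = -86 + 600*(-148) = -86 - 88800 = -88886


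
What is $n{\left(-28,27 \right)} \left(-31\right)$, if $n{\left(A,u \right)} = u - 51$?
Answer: $744$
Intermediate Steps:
$n{\left(A,u \right)} = -51 + u$
$n{\left(-28,27 \right)} \left(-31\right) = \left(-51 + 27\right) \left(-31\right) = \left(-24\right) \left(-31\right) = 744$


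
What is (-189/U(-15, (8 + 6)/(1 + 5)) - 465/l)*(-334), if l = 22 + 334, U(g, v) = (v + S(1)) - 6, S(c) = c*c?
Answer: -8272011/356 ≈ -23236.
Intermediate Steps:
S(c) = c²
U(g, v) = -5 + v (U(g, v) = (v + 1²) - 6 = (v + 1) - 6 = (1 + v) - 6 = -5 + v)
l = 356
(-189/U(-15, (8 + 6)/(1 + 5)) - 465/l)*(-334) = (-189/(-5 + (8 + 6)/(1 + 5)) - 465/356)*(-334) = (-189/(-5 + 14/6) - 465*1/356)*(-334) = (-189/(-5 + 14*(⅙)) - 465/356)*(-334) = (-189/(-5 + 7/3) - 465/356)*(-334) = (-189/(-8/3) - 465/356)*(-334) = (-189*(-3/8) - 465/356)*(-334) = (567/8 - 465/356)*(-334) = (49533/712)*(-334) = -8272011/356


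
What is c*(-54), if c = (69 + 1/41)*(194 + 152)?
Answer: -52875720/41 ≈ -1.2897e+6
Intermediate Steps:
c = 979180/41 (c = (69 + 1/41)*346 = (2830/41)*346 = 979180/41 ≈ 23882.)
c*(-54) = (979180/41)*(-54) = -52875720/41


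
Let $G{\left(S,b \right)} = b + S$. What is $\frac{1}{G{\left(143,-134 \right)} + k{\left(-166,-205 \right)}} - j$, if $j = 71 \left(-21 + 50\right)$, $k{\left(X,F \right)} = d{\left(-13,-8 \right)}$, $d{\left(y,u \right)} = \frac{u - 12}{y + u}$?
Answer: $- \frac{430310}{209} \approx -2058.9$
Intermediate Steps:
$d{\left(y,u \right)} = \frac{-12 + u}{u + y}$
$G{\left(S,b \right)} = S + b$
$k{\left(X,F \right)} = \frac{20}{21}$ ($k{\left(X,F \right)} = \frac{-12 - 8}{-8 - 13} = \frac{1}{-21} \left(-20\right) = \left(- \frac{1}{21}\right) \left(-20\right) = \frac{20}{21}$)
$j = 2059$ ($j = 71 \cdot 29 = 2059$)
$\frac{1}{G{\left(143,-134 \right)} + k{\left(-166,-205 \right)}} - j = \frac{1}{\left(143 - 134\right) + \frac{20}{21}} - 2059 = \frac{1}{9 + \frac{20}{21}} - 2059 = \frac{1}{\frac{209}{21}} - 2059 = \frac{21}{209} - 2059 = - \frac{430310}{209}$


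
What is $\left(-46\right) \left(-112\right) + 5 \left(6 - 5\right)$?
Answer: $5157$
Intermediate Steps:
$\left(-46\right) \left(-112\right) + 5 \left(6 - 5\right) = 5152 + 5 \cdot 1 = 5152 + 5 = 5157$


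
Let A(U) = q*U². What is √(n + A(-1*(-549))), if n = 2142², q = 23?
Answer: 27*√15803 ≈ 3394.2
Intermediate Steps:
A(U) = 23*U²
n = 4588164
√(n + A(-1*(-549))) = √(4588164 + 23*(-1*(-549))²) = √(4588164 + 23*549²) = √(4588164 + 23*301401) = √(4588164 + 6932223) = √11520387 = 27*√15803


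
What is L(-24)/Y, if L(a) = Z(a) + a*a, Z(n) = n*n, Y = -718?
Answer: -576/359 ≈ -1.6045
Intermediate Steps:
Z(n) = n**2
L(a) = 2*a**2 (L(a) = a**2 + a*a = a**2 + a**2 = 2*a**2)
L(-24)/Y = (2*(-24)**2)/(-718) = (2*576)*(-1/718) = 1152*(-1/718) = -576/359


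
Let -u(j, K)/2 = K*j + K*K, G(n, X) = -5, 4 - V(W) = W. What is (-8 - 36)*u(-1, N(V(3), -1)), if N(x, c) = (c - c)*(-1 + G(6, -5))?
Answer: 0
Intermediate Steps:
V(W) = 4 - W
N(x, c) = 0 (N(x, c) = (c - c)*(-1 - 5) = 0*(-6) = 0)
u(j, K) = -2*K² - 2*K*j (u(j, K) = -2*(K*j + K*K) = -2*(K*j + K²) = -2*(K² + K*j) = -2*K² - 2*K*j)
(-8 - 36)*u(-1, N(V(3), -1)) = (-8 - 36)*(-2*0*(0 - 1)) = -(-88)*0*(-1) = -44*0 = 0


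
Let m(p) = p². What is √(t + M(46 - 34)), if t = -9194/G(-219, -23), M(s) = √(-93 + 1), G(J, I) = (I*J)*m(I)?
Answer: √(-46310178 + 26842908402*I*√23)/115851 ≈ 2.1895 + 2.1903*I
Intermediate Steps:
G(J, I) = J*I³ (G(J, I) = (I*J)*I² = J*I³)
M(s) = 2*I*√23 (M(s) = √(-92) = 2*I*√23)
t = -9194/2664573 (t = -9194/((-219*(-23)³)) = -9194/((-219*(-12167))) = -9194/2664573 ≈ -0.0034505)
√(t + M(46 - 34)) = √(-9194/2664573 + 2*I*√23)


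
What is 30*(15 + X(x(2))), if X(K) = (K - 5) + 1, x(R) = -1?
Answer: 300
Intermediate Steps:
X(K) = -4 + K (X(K) = (-5 + K) + 1 = -4 + K)
30*(15 + X(x(2))) = 30*(15 + (-4 - 1)) = 30*(15 - 5) = 30*10 = 300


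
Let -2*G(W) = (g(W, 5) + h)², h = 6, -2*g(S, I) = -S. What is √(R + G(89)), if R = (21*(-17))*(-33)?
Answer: √168094/4 ≈ 102.50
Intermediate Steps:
g(S, I) = S/2 (g(S, I) = -(-1)*S/2 = S/2)
G(W) = -(6 + W/2)²/2 (G(W) = -(W/2 + 6)²/2 = -(6 + W/2)²/2)
R = 11781 (R = -357*(-33) = 11781)
√(R + G(89)) = √(11781 - (12 + 89)²/8) = √(11781 - ⅛*101²) = √(11781 - ⅛*10201) = √(11781 - 10201/8) = √(84047/8) = √168094/4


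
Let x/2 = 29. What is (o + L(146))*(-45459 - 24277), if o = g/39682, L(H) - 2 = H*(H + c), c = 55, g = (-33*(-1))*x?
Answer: -40606897969000/19841 ≈ -2.0466e+9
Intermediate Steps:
x = 58 (x = 2*29 = 58)
g = 1914 (g = -33*(-1)*58 = 33*58 = 1914)
L(H) = 2 + H*(55 + H) (L(H) = 2 + H*(H + 55) = 2 + H*(55 + H))
o = 957/19841 (o = 1914/39682 = 1914*(1/39682) = 957/19841 ≈ 0.048233)
(o + L(146))*(-45459 - 24277) = (957/19841 + (2 + 146² + 55*146))*(-45459 - 24277) = (957/19841 + (2 + 21316 + 8030))*(-69736) = (957/19841 + 29348)*(-69736) = (582294625/19841)*(-69736) = -40606897969000/19841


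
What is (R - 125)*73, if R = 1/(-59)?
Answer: -538448/59 ≈ -9126.2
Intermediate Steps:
R = -1/59 ≈ -0.016949
(R - 125)*73 = (-1/59 - 125)*73 = -7376/59*73 = -538448/59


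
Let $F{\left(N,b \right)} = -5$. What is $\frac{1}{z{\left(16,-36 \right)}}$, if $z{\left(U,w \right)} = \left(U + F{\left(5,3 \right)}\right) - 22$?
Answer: $- \frac{1}{11} \approx -0.090909$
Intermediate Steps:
$z{\left(U,w \right)} = -27 + U$ ($z{\left(U,w \right)} = \left(U - 5\right) - 22 = \left(-5 + U\right) - 22 = -27 + U$)
$\frac{1}{z{\left(16,-36 \right)}} = \frac{1}{-27 + 16} = \frac{1}{-11} = - \frac{1}{11}$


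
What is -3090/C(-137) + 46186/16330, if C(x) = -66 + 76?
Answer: -2499892/8165 ≈ -306.17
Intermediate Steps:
C(x) = 10
-3090/C(-137) + 46186/16330 = -3090/10 + 46186/16330 = -3090*⅒ + 46186*(1/16330) = -309 + 23093/8165 = -2499892/8165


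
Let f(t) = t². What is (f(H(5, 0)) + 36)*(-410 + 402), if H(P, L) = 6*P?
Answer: -7488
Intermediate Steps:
(f(H(5, 0)) + 36)*(-410 + 402) = ((6*5)² + 36)*(-410 + 402) = (30² + 36)*(-8) = (900 + 36)*(-8) = 936*(-8) = -7488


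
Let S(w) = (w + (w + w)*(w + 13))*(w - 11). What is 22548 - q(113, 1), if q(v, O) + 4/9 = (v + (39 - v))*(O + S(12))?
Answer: -12227/9 ≈ -1358.6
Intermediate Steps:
S(w) = (-11 + w)*(w + 2*w*(13 + w)) (S(w) = (w + (2*w)*(13 + w))*(-11 + w) = (w + 2*w*(13 + w))*(-11 + w) = (-11 + w)*(w + 2*w*(13 + w)))
q(v, O) = 214808/9 + 39*O (q(v, O) = -4/9 + (v + (39 - v))*(O + 12*(-297 + 2*12**2 + 5*12)) = -4/9 + 39*(O + 12*(-297 + 2*144 + 60)) = -4/9 + 39*(O + 12*(-297 + 288 + 60)) = -4/9 + 39*(O + 12*51) = -4/9 + 39*(O + 612) = -4/9 + 39*(612 + O) = -4/9 + (23868 + 39*O) = 214808/9 + 39*O)
22548 - q(113, 1) = 22548 - (214808/9 + 39*1) = 22548 - (214808/9 + 39) = 22548 - 1*215159/9 = 22548 - 215159/9 = -12227/9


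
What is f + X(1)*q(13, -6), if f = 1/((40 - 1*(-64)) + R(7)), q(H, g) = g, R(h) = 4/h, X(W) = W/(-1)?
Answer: 4399/732 ≈ 6.0096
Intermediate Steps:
X(W) = -W (X(W) = W*(-1) = -W)
f = 7/732 (f = 1/((40 - 1*(-64)) + 4/7) = 1/((40 + 64) + 4*(⅐)) = 1/(104 + 4/7) = 1/(732/7) = 7/732 ≈ 0.0095628)
f + X(1)*q(13, -6) = 7/732 - 1*1*(-6) = 7/732 - 1*(-6) = 7/732 + 6 = 4399/732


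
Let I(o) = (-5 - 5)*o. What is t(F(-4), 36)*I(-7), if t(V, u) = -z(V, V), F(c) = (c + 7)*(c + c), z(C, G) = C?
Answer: 1680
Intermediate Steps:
F(c) = 2*c*(7 + c) (F(c) = (7 + c)*(2*c) = 2*c*(7 + c))
I(o) = -10*o
t(V, u) = -V
t(F(-4), 36)*I(-7) = (-2*(-4)*(7 - 4))*(-10*(-7)) = -2*(-4)*3*70 = -1*(-24)*70 = 24*70 = 1680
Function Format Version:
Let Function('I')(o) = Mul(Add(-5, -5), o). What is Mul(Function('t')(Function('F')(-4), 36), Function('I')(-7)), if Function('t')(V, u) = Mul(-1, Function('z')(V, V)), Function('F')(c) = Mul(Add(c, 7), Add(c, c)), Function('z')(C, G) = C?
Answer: 1680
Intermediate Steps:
Function('F')(c) = Mul(2, c, Add(7, c)) (Function('F')(c) = Mul(Add(7, c), Mul(2, c)) = Mul(2, c, Add(7, c)))
Function('I')(o) = Mul(-10, o)
Function('t')(V, u) = Mul(-1, V)
Mul(Function('t')(Function('F')(-4), 36), Function('I')(-7)) = Mul(Mul(-1, Mul(2, -4, Add(7, -4))), Mul(-10, -7)) = Mul(Mul(-1, Mul(2, -4, 3)), 70) = Mul(Mul(-1, -24), 70) = Mul(24, 70) = 1680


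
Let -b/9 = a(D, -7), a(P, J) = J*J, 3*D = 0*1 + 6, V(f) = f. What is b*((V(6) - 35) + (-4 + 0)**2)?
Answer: 5733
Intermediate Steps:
D = 2 (D = (0*1 + 6)/3 = (0 + 6)/3 = (1/3)*6 = 2)
a(P, J) = J**2
b = -441 (b = -9*(-7)**2 = -9*49 = -441)
b*((V(6) - 35) + (-4 + 0)**2) = -441*((6 - 35) + (-4 + 0)**2) = -441*(-29 + (-4)**2) = -441*(-29 + 16) = -441*(-13) = 5733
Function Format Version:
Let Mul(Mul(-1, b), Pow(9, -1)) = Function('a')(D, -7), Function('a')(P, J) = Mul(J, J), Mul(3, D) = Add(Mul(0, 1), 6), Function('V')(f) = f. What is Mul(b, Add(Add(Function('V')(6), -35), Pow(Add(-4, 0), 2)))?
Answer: 5733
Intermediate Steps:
D = 2 (D = Mul(Rational(1, 3), Add(Mul(0, 1), 6)) = Mul(Rational(1, 3), Add(0, 6)) = Mul(Rational(1, 3), 6) = 2)
Function('a')(P, J) = Pow(J, 2)
b = -441 (b = Mul(-9, Pow(-7, 2)) = Mul(-9, 49) = -441)
Mul(b, Add(Add(Function('V')(6), -35), Pow(Add(-4, 0), 2))) = Mul(-441, Add(Add(6, -35), Pow(Add(-4, 0), 2))) = Mul(-441, Add(-29, Pow(-4, 2))) = Mul(-441, Add(-29, 16)) = Mul(-441, -13) = 5733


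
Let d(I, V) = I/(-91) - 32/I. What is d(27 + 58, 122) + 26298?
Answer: 203404893/7735 ≈ 26297.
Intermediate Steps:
d(I, V) = -32/I - I/91 (d(I, V) = I*(-1/91) - 32/I = -I/91 - 32/I = -32/I - I/91)
d(27 + 58, 122) + 26298 = (-32/(27 + 58) - (27 + 58)/91) + 26298 = (-32/85 - 1/91*85) + 26298 = (-32*1/85 - 85/91) + 26298 = (-32/85 - 85/91) + 26298 = -10137/7735 + 26298 = 203404893/7735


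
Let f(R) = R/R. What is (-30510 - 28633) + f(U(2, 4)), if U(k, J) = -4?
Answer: -59142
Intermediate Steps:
f(R) = 1
(-30510 - 28633) + f(U(2, 4)) = (-30510 - 28633) + 1 = -59143 + 1 = -59142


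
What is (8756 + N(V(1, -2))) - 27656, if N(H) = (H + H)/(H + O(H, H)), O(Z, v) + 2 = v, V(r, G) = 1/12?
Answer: -207901/11 ≈ -18900.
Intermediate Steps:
V(r, G) = 1/12
O(Z, v) = -2 + v
N(H) = 2*H/(-2 + 2*H) (N(H) = (H + H)/(H + (-2 + H)) = (2*H)/(-2 + 2*H) = 2*H/(-2 + 2*H))
(8756 + N(V(1, -2))) - 27656 = (8756 + 1/(12*(-1 + 1/12))) - 27656 = (8756 + 1/(12*(-11/12))) - 27656 = (8756 + (1/12)*(-12/11)) - 27656 = (8756 - 1/11) - 27656 = 96315/11 - 27656 = -207901/11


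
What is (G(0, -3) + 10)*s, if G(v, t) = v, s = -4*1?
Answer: -40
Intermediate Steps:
s = -4
(G(0, -3) + 10)*s = (0 + 10)*(-4) = 10*(-4) = -40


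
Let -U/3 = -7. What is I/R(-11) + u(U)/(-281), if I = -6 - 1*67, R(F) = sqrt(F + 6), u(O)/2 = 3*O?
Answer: -126/281 + 73*I*sqrt(5)/5 ≈ -0.4484 + 32.647*I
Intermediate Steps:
U = 21 (U = -3*(-7) = 21)
u(O) = 6*O (u(O) = 2*(3*O) = 6*O)
R(F) = sqrt(6 + F)
I = -73 (I = -6 - 67 = -73)
I/R(-11) + u(U)/(-281) = -73/sqrt(6 - 11) + (6*21)/(-281) = -73*(-I*sqrt(5)/5) + 126*(-1/281) = -73*(-I*sqrt(5)/5) - 126/281 = -(-73)*I*sqrt(5)/5 - 126/281 = 73*I*sqrt(5)/5 - 126/281 = -126/281 + 73*I*sqrt(5)/5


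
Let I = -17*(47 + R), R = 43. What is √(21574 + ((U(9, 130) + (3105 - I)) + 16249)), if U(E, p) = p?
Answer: 78*√7 ≈ 206.37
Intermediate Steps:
I = -1530 (I = -17*(47 + 43) = -17*90 = -1530)
√(21574 + ((U(9, 130) + (3105 - I)) + 16249)) = √(21574 + ((130 + (3105 - 1*(-1530))) + 16249)) = √(21574 + ((130 + (3105 + 1530)) + 16249)) = √(21574 + ((130 + 4635) + 16249)) = √(21574 + (4765 + 16249)) = √(21574 + 21014) = √42588 = 78*√7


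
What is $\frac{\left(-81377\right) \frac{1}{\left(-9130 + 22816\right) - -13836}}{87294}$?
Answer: $- \frac{81377}{2402505468} \approx -3.3872 \cdot 10^{-5}$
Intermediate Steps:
$\frac{\left(-81377\right) \frac{1}{\left(-9130 + 22816\right) - -13836}}{87294} = - \frac{81377}{13686 + 13836} \cdot \frac{1}{87294} = - \frac{81377}{27522} \cdot \frac{1}{87294} = \left(-81377\right) \frac{1}{27522} \cdot \frac{1}{87294} = \left(- \frac{81377}{27522}\right) \frac{1}{87294} = - \frac{81377}{2402505468}$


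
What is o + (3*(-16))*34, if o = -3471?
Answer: -5103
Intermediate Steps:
o + (3*(-16))*34 = -3471 + (3*(-16))*34 = -3471 - 48*34 = -3471 - 1632 = -5103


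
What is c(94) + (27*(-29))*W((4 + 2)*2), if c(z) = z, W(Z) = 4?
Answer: -3038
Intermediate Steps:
c(94) + (27*(-29))*W((4 + 2)*2) = 94 + (27*(-29))*4 = 94 - 783*4 = 94 - 3132 = -3038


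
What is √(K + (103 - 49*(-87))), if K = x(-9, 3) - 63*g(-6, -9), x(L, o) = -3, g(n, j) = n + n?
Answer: √5119 ≈ 71.547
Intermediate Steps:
g(n, j) = 2*n
K = 753 (K = -3 - 126*(-6) = -3 - 63*(-12) = -3 + 756 = 753)
√(K + (103 - 49*(-87))) = √(753 + (103 - 49*(-87))) = √(753 + (103 + 4263)) = √(753 + 4366) = √5119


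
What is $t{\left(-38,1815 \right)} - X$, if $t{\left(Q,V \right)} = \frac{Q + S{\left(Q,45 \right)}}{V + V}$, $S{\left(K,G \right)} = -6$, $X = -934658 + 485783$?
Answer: $\frac{74064373}{165} \approx 4.4888 \cdot 10^{5}$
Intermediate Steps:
$X = -448875$
$t{\left(Q,V \right)} = \frac{-6 + Q}{2 V}$ ($t{\left(Q,V \right)} = \frac{Q - 6}{V + V} = \frac{-6 + Q}{2 V}$)
$t{\left(-38,1815 \right)} - X = \frac{-6 - 38}{2 \cdot 1815} - -448875 = \frac{1}{2} \cdot \frac{1}{1815} \left(-44\right) + 448875 = - \frac{2}{165} + 448875 = \frac{74064373}{165}$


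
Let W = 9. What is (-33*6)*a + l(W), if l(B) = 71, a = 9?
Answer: -1711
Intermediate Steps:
(-33*6)*a + l(W) = -33*6*9 + 71 = -198*9 + 71 = -1782 + 71 = -1711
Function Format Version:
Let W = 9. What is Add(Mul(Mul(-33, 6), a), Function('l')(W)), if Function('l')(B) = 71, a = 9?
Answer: -1711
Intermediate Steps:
Add(Mul(Mul(-33, 6), a), Function('l')(W)) = Add(Mul(Mul(-33, 6), 9), 71) = Add(Mul(-198, 9), 71) = Add(-1782, 71) = -1711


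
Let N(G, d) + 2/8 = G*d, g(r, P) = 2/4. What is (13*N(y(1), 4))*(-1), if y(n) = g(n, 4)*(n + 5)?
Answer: -611/4 ≈ -152.75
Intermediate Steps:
g(r, P) = 1/2 (g(r, P) = 2*(1/4) = 1/2)
y(n) = 5/2 + n/2 (y(n) = (n + 5)/2 = (5 + n)/2 = 5/2 + n/2)
N(G, d) = -1/4 + G*d
(13*N(y(1), 4))*(-1) = (13*(-1/4 + (5/2 + (1/2)*1)*4))*(-1) = (13*(-1/4 + (5/2 + 1/2)*4))*(-1) = (13*(-1/4 + 3*4))*(-1) = (13*(-1/4 + 12))*(-1) = (13*(47/4))*(-1) = (611/4)*(-1) = -611/4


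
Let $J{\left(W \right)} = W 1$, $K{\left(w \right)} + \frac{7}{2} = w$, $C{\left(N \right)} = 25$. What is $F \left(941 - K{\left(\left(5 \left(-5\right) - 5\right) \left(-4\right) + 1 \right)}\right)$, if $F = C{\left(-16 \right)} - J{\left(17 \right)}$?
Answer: $6588$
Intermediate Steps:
$K{\left(w \right)} = - \frac{7}{2} + w$
$J{\left(W \right)} = W$
$F = 8$ ($F = 25 - 17 = 8$)
$F \left(941 - K{\left(\left(5 \left(-5\right) - 5\right) \left(-4\right) + 1 \right)}\right) = 8 \left(941 - \left(- \frac{7}{2} + \left(\left(5 \left(-5\right) - 5\right) \left(-4\right) + 1\right)\right)\right) = 8 \left(941 - \left(- \frac{7}{2} + \left(\left(-25 - 5\right) \left(-4\right) + 1\right)\right)\right) = 8 \left(941 - \left(- \frac{7}{2} + \left(\left(-30\right) \left(-4\right) + 1\right)\right)\right) = 8 \left(941 - \left(- \frac{7}{2} + \left(120 + 1\right)\right)\right) = 8 \left(941 - \left(- \frac{7}{2} + 121\right)\right) = 8 \left(941 - \frac{235}{2}\right) = 8 \cdot \frac{1647}{2} = 6588$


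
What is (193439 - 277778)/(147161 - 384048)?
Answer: 84339/236887 ≈ 0.35603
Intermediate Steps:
(193439 - 277778)/(147161 - 384048) = -84339/(-236887) = -84339*(-1/236887) = 84339/236887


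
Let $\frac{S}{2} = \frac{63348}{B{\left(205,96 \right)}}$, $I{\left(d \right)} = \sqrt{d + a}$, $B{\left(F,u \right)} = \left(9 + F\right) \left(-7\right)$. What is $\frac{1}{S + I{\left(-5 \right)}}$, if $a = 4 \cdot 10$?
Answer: $- \frac{47447652}{3993334069} - \frac{561001 \sqrt{35}}{3993334069} \approx -0.012713$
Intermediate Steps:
$a = 40$
$B{\left(F,u \right)} = -63 - 7 F$
$I{\left(d \right)} = \sqrt{40 + d}$ ($I{\left(d \right)} = \sqrt{d + 40} = \sqrt{40 + d}$)
$S = - \frac{63348}{749}$ ($S = 2 \frac{63348}{-63 - 1435} = 2 \frac{63348}{-1498} = 2 \cdot 63348 \left(- \frac{1}{1498}\right) = 2 \left(- \frac{31674}{749}\right) = - \frac{63348}{749} \approx -84.577$)
$\frac{1}{S + I{\left(-5 \right)}} = \frac{1}{- \frac{63348}{749} + \sqrt{40 - 5}} = \frac{1}{- \frac{63348}{749} + \sqrt{35}}$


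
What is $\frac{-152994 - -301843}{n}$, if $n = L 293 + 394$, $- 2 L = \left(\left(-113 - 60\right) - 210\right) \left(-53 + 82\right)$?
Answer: $\frac{297698}{3255139} \approx 0.091455$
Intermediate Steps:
$L = \frac{11107}{2}$ ($L = - \frac{\left(\left(-113 - 60\right) - 210\right) \left(-53 + 82\right)}{2} = - \frac{\left(\left(-113 - 60\right) - 210\right) 29}{2} = - \frac{\left(-173 - 210\right) 29}{2} = - \frac{\left(-383\right) 29}{2} = \left(- \frac{1}{2}\right) \left(-11107\right) = \frac{11107}{2} \approx 5553.5$)
$n = \frac{3255139}{2}$ ($n = \frac{11107}{2} \cdot 293 + 394 = \frac{3254351}{2} + 394 = \frac{3255139}{2} \approx 1.6276 \cdot 10^{6}$)
$\frac{-152994 - -301843}{n} = \frac{-152994 - -301843}{\frac{3255139}{2}} = \left(-152994 + 301843\right) \frac{2}{3255139} = 148849 \cdot \frac{2}{3255139} = \frac{297698}{3255139}$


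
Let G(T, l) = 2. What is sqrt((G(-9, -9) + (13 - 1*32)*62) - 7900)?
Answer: 2*I*sqrt(2269) ≈ 95.268*I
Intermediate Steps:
sqrt((G(-9, -9) + (13 - 1*32)*62) - 7900) = sqrt((2 + (13 - 1*32)*62) - 7900) = sqrt((2 + (13 - 32)*62) - 7900) = sqrt((2 - 19*62) - 7900) = sqrt((2 - 1178) - 7900) = sqrt(-1176 - 7900) = sqrt(-9076) = 2*I*sqrt(2269)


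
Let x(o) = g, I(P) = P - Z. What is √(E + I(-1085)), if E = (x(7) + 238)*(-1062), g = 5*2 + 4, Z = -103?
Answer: I*√268606 ≈ 518.27*I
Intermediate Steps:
I(P) = 103 + P (I(P) = P - 1*(-103) = P + 103 = 103 + P)
g = 14 (g = 10 + 4 = 14)
x(o) = 14
E = -267624 (E = (14 + 238)*(-1062) = 252*(-1062) = -267624)
√(E + I(-1085)) = √(-267624 + (103 - 1085)) = √(-267624 - 982) = √(-268606) = I*√268606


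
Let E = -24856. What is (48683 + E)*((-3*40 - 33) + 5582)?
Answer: 129356783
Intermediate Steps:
(48683 + E)*((-3*40 - 33) + 5582) = (48683 - 24856)*((-3*40 - 33) + 5582) = 23827*((-120 - 33) + 5582) = 23827*(-153 + 5582) = 23827*5429 = 129356783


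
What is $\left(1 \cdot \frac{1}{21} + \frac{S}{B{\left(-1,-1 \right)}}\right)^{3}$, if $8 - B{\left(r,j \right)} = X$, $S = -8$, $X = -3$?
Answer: $- \frac{3869893}{12326391} \approx -0.31395$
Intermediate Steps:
$B{\left(r,j \right)} = 11$ ($B{\left(r,j \right)} = 8 - -3 = 8 + 3 = 11$)
$\left(1 \cdot \frac{1}{21} + \frac{S}{B{\left(-1,-1 \right)}}\right)^{3} = \left(1 \cdot \frac{1}{21} - \frac{8}{11}\right)^{3} = \left(\frac{1}{21} - \frac{8}{11}\right)^{3} = \left(- \frac{157}{231}\right)^{3} = - \frac{3869893}{12326391}$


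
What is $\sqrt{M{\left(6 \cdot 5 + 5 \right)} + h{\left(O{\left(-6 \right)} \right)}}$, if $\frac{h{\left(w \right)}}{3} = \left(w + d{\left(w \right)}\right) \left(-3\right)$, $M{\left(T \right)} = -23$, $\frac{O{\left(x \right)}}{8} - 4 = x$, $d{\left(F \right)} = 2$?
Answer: $\sqrt{103} \approx 10.149$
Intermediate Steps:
$O{\left(x \right)} = 32 + 8 x$
$h{\left(w \right)} = -18 - 9 w$ ($h{\left(w \right)} = 3 \left(w + 2\right) \left(-3\right) = 3 \left(2 + w\right) \left(-3\right) = 3 \left(-6 - 3 w\right) = -18 - 9 w$)
$\sqrt{M{\left(6 \cdot 5 + 5 \right)} + h{\left(O{\left(-6 \right)} \right)}} = \sqrt{-23 - \left(18 + 9 \left(32 + 8 \left(-6\right)\right)\right)} = \sqrt{-23 - \left(18 + 9 \left(32 - 48\right)\right)} = \sqrt{-23 - -126} = \sqrt{-23 + \left(-18 + 144\right)} = \sqrt{-23 + 126} = \sqrt{103}$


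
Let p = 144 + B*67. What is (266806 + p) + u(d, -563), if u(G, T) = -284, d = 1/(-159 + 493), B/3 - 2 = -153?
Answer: 236315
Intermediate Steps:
B = -453 (B = 6 + 3*(-153) = 6 - 459 = -453)
d = 1/334 ≈ 0.0029940
p = -30207 (p = 144 - 453*67 = 144 - 30351 = -30207)
(266806 + p) + u(d, -563) = (266806 - 30207) - 284 = 236599 - 284 = 236315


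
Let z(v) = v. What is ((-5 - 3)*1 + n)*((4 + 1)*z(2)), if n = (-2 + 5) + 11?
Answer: 60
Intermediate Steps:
n = 14 (n = 3 + 11 = 14)
((-5 - 3)*1 + n)*((4 + 1)*z(2)) = ((-5 - 3)*1 + 14)*((4 + 1)*2) = (-8*1 + 14)*(5*2) = (-8 + 14)*10 = 6*10 = 60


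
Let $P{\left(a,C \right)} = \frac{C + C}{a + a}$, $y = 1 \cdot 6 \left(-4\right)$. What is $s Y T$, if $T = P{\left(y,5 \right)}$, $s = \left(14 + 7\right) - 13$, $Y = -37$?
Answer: $\frac{185}{3} \approx 61.667$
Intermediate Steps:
$y = -24$ ($y = 6 \left(-4\right) = -24$)
$s = 8$ ($s = 21 - 13 = 8$)
$P{\left(a,C \right)} = \frac{C}{a}$ ($P{\left(a,C \right)} = \frac{2 C}{2 a} = 2 C \frac{1}{2 a} = \frac{C}{a}$)
$T = - \frac{5}{24}$ ($T = \frac{5}{-24} = 5 \left(- \frac{1}{24}\right) = - \frac{5}{24} \approx -0.20833$)
$s Y T = 8 \left(-37\right) \left(- \frac{5}{24}\right) = \left(-296\right) \left(- \frac{5}{24}\right) = \frac{185}{3}$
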